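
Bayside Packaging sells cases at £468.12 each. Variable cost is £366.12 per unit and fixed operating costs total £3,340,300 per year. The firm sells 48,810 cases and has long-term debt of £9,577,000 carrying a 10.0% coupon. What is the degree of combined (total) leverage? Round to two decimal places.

7.31

At 48,810 units, contribution = 48,810 × £102.00 = £4,978,620.00.
Operating income = contribution − fixed costs = £4,978,620.00 − £3,340,300 = £1,638,320.00. Interest = £957,700.00, so EBIT − I = £680,620.00.
DCL = contribution ÷ (EBIT − I) = £4,978,620.00 ÷ £680,620.00 = 7.3148.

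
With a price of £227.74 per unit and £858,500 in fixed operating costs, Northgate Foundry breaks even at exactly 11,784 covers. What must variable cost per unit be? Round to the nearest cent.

£154.89

Contribution per unit must be FC / Q = £858,500 / 11,784 = £72.8530.
Hence VC = price − CM = £227.74 − £72.8530 = £154.89.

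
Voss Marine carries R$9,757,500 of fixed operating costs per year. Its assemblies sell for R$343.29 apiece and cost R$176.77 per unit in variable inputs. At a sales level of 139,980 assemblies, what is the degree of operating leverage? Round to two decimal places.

Total contribution margin = 139,980 × R$166.52 = R$23,309,469.60.
EBIT = R$23,309,469.60 − R$9,757,500 = R$13,551,969.60.
DOL = contribution ÷ EBIT = R$23,309,469.60 ÷ R$13,551,969.60 = 1.7200.

1.72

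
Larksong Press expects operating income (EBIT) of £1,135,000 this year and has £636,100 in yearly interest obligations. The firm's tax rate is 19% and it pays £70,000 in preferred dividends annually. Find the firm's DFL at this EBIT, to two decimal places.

2.75

Interest = £636,100.00.
Preferred dividends grossed up pre-tax: £70,000 / (1 − 0.19) = £86,419.75.
DFL = EBIT ÷ [EBIT − I − D_p/(1−t)] = £1,135,000 ÷ [£1,135,000 − £636,100.00 − £86,419.75] = £1,135,000 ÷ £412,480.25 = 2.7516.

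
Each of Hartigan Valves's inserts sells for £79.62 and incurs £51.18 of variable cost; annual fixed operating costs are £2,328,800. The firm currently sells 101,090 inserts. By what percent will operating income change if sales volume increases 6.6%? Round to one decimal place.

Total contribution margin = 101,090 × £28.44 = £2,874,999.60.
Subtracting fixed costs: EBIT = £2,874,999.60 − £2,328,800 = £546,199.60.
Degree of operating leverage = £2,874,999.60 / £546,199.60 = 5.2636.
So EBIT moves 5.2636 × (+6.6%) = +34.7%.

+34.7%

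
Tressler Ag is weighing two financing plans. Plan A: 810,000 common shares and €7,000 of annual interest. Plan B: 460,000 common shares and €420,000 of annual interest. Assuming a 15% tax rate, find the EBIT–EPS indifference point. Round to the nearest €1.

€962,800

Set EPS_A = EPS_B: (EBIT − €7,000)(1 − 0.15) ÷ 810,000 = (EBIT − €420,000)(1 − 0.15) ÷ 460,000.
The (1 − t) factor cancels: (EBIT − 7,000) × 460,000 = (EBIT − 420,000) × 810,000.
Solving, EBIT = (420,000·810,000 − 7,000·460,000) / (810,000 − 460,000) = 336,980,000,000 / 350,000 = 962,800.00.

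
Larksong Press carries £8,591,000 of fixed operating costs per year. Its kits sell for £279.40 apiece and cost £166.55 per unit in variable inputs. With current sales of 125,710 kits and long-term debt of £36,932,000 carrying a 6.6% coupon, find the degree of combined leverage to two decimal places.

4.49

Contribution at this volume is 125,710 × £112.85 = £14,186,373.50.
EBIT = £14,186,373.50 − £8,591,000 = £5,595,373.50. Interest = £2,437,512.00, so EBIT − I = £3,157,861.50.
Degree of total leverage = total CM / (EBIT − interest) = £14,186,373.50 / £3,157,861.50 = 4.4924.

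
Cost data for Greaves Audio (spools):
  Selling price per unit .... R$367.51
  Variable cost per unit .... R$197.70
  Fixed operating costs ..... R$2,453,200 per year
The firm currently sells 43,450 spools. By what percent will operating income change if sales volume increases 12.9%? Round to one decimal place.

+19.3%

At 43,450 units, contribution = 43,450 × R$169.81 = R$7,378,244.50.
Operating income = contribution − fixed costs = R$7,378,244.50 − R$2,453,200 = R$4,925,044.50.
DOL = contribution ÷ EBIT = R$7,378,244.50 ÷ R$4,925,044.50 = 1.4981.
So EBIT moves 1.4981 × (+12.9%) = +19.3%.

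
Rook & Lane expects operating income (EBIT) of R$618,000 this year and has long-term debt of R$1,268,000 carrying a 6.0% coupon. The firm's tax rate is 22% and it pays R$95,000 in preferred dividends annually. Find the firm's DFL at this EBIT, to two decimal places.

Interest = R$76,080.00.
Preferred dividends grossed up pre-tax: R$95,000 / (1 − 0.22) = R$121,794.87.
DFL = EBIT ÷ [EBIT − I − D_p/(1−t)] = R$618,000 ÷ [R$618,000 − R$76,080.00 − R$121,794.87] = R$618,000 ÷ R$420,125.13 = 1.4710.

1.47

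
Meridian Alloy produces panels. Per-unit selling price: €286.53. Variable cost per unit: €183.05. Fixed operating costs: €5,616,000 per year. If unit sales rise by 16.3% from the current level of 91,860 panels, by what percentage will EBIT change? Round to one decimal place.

+39.8%

Contribution at this volume is 91,860 × €103.48 = €9,505,672.80.
EBIT = €9,505,672.80 − €5,616,000 = €3,889,672.80.
DOL = contribution ÷ EBIT = €9,505,672.80 ÷ €3,889,672.80 = 2.4438.
So EBIT moves 2.4438 × (+16.3%) = +39.8%.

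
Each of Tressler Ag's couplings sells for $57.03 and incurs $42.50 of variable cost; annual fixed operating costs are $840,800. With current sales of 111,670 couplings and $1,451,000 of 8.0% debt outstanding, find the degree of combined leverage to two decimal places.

At 111,670 units, contribution = 111,670 × $14.53 = $1,622,565.10.
EBIT = $1,622,565.10 − $840,800 = $781,765.10. Interest = $116,080.00.
DOL = $1,622,565.10 ÷ $781,765.10 = 2.0755; DFL = $781,765.10 ÷ $665,685.10 = 1.1744.
Combined leverage = 2.0755 × 1.1744 = 2.4375.

2.44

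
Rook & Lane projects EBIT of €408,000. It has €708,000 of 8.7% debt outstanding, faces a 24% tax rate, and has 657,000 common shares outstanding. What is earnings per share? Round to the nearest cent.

€0.40

Pre-tax income = €408,000 − €61,596.00 = €346,404.00.
Net income = €346,404.00 × (1 − 0.24) = €263,267.04.
EPS = €263,267.04 ÷ 657,000 = €0.40.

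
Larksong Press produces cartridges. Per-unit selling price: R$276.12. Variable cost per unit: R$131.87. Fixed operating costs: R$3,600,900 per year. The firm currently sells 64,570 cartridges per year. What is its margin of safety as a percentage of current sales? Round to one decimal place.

Contribution margin per unit = R$276.12 − R$131.87 = R$144.25. Break-even units = R$3,600,900 ÷ R$144.25 = 24,962.91; break-even revenue = 24,962.91 × R$276.12 = R$6,892,759.15.
Actual sales revenue = 64,570 × R$276.12 = R$17,829,068.40.
Margin of safety = (R$17,829,068.40 − R$6,892,759.15) ÷ R$17,829,068.40 = 61.3%.

61.3%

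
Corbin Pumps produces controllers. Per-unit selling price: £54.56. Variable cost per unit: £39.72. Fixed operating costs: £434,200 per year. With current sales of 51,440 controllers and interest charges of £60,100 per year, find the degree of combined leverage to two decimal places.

At 51,440 units, contribution = 51,440 × £14.84 = £763,369.60.
EBIT = £763,369.60 − £434,200 = £329,169.60. Interest = £60,100.00, so EBIT − I = £269,069.60.
DCL = contribution ÷ (EBIT − I) = £763,369.60 ÷ £269,069.60 = 2.8371.

2.84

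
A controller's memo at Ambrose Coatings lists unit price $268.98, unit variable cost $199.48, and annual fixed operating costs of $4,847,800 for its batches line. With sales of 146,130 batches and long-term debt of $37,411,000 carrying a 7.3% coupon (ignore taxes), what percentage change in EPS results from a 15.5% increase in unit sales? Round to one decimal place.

At 146,130 units, contribution = 146,130 × $69.50 = $10,156,035.00.
Subtracting fixed costs: EBIT = $10,156,035.00 − $4,847,800 = $5,308,235.00.
After interest of $2,731,003.00, pre-tax earnings = $2,577,232.00.
DCL = total CM / (EBIT − I) = $10,156,035.00 / $2,577,232.00 = 3.9407.
%ΔEPS = DCL × %ΔSales = 3.9407 × +15.5% = +61.1%.

+61.1%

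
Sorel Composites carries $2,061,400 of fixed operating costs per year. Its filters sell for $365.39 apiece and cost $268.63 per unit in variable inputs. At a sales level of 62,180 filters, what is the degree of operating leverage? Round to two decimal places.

Total contribution margin = 62,180 × $96.76 = $6,016,536.80.
Subtracting fixed costs: EBIT = $6,016,536.80 − $2,061,400 = $3,955,136.80.
So DOL = total CM / EBIT = $6,016,536.80 / $3,955,136.80 = 1.5212.

1.52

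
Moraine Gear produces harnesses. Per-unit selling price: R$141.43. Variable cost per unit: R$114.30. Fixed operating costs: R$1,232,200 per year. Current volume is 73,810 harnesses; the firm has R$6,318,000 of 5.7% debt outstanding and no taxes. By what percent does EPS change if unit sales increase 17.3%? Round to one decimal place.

+84.5%

Total contribution margin = 73,810 × R$27.13 = R$2,002,465.30.
Operating income = contribution − fixed costs = R$2,002,465.30 − R$1,232,200 = R$770,265.30.
After interest of R$360,126.00, pre-tax earnings = R$410,139.30.
DCL = total CM / (EBIT − I) = R$2,002,465.30 / R$410,139.30 = 4.8824.
%ΔEPS = DCL × %ΔSales = 4.8824 × +17.3% = +84.5%.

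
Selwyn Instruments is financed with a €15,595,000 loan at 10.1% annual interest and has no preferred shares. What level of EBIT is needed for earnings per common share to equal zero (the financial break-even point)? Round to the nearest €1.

€1,575,095

Annual interest = 10.1% × €15,595,000 = €1,575,095.00.
With no preferred dividends, EPS = 0 when EBIT exactly covers interest, so the financial break-even EBIT is €1,575,095.00.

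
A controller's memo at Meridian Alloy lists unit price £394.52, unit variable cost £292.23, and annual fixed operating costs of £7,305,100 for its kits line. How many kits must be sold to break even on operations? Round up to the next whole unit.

71,416 kits

Each unit contributes £394.52 − £292.23 = £102.29.
Break-even volume = fixed costs ÷ CM per unit = £7,305,100 ÷ £102.29 = 71,415.58, so 71,416 kits.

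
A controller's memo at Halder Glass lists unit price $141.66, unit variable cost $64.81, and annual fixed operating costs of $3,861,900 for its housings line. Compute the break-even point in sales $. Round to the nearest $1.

CM per unit = $141.66 − $64.81 = $76.85; CM ratio = $76.85 / $141.66 = 0.5425.
Break-even revenue = fixed costs × price ÷ CM = $3,861,900 × $141.66 ÷ $76.85 = $7,118,761.

$7,118,761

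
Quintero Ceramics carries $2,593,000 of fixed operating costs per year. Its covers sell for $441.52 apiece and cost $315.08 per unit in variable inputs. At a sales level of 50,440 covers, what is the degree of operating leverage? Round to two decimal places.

At 50,440 units, contribution = 50,440 × $126.44 = $6,377,633.60.
EBIT = $6,377,633.60 − $2,593,000 = $3,784,633.60.
Degree of operating leverage = $6,377,633.60 / $3,784,633.60 = 1.6851.

1.69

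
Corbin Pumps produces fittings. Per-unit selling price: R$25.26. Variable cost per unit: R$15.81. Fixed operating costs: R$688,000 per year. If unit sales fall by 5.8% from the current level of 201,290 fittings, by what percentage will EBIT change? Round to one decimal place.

-9.1%

Total contribution margin = 201,290 × R$9.45 = R$1,902,190.50.
Operating income = contribution − fixed costs = R$1,902,190.50 − R$688,000 = R$1,214,190.50.
DOL = contribution ÷ EBIT = R$1,902,190.50 ÷ R$1,214,190.50 = 1.5666.
Operating income changes by 1.5666 × -5.8% = -9.1%.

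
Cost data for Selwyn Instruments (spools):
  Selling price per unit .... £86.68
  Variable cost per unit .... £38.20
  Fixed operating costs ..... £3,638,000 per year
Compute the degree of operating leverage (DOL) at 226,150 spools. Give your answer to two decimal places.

1.50

At 226,150 units, contribution = 226,150 × £48.48 = £10,963,752.00.
Operating income = contribution − fixed costs = £10,963,752.00 − £3,638,000 = £7,325,752.00.
So DOL = total CM / EBIT = £10,963,752.00 / £7,325,752.00 = 1.4966.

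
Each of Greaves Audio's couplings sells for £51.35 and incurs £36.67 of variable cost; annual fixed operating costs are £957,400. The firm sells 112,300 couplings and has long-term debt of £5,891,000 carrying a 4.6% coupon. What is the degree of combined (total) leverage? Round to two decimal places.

3.92

Contribution at this volume is 112,300 × £14.68 = £1,648,564.00.
Subtracting fixed costs: EBIT = £1,648,564.00 − £957,400 = £691,164.00. Interest = £270,986.00.
DOL = £1,648,564.00 ÷ £691,164.00 = 2.3852; DFL = £691,164.00 ÷ £420,178.00 = 1.6449.
DCL = DOL × DFL = 2.3852 × 1.6449 = 3.9234.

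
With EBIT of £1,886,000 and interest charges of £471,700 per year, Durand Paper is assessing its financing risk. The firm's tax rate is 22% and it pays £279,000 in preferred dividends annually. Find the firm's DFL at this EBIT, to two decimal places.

1.78

Annual interest charges come to £471,700.00.
Preferred dividends grossed up pre-tax: £279,000 / (1 − 0.22) = £357,692.31.
DFL = EBIT ÷ [EBIT − I − D_p/(1−t)] = £1,886,000 ÷ [£1,886,000 − £471,700.00 − £357,692.31] = £1,886,000 ÷ £1,056,607.69 = 1.7850.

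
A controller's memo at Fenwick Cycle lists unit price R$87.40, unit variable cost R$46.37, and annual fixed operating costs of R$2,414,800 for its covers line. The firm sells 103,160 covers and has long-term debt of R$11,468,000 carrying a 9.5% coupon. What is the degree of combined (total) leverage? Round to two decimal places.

Total contribution margin = 103,160 × R$41.03 = R$4,232,654.80.
Subtracting fixed costs: EBIT = R$4,232,654.80 − R$2,414,800 = R$1,817,854.80. Interest = R$1,089,460.00, so EBIT − I = R$728,394.80.
DCL = contribution ÷ (EBIT − I) = R$4,232,654.80 ÷ R$728,394.80 = 5.8109.

5.81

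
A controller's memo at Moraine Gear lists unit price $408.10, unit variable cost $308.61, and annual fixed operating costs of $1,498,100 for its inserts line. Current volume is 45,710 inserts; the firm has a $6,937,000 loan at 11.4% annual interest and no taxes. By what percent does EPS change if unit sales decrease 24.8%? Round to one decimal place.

At 45,710 units, contribution = 45,710 × $99.49 = $4,547,687.90.
Operating income = contribution − fixed costs = $4,547,687.90 − $1,498,100 = $3,049,587.90.
After interest of $790,818.00, pre-tax earnings = $2,258,769.90.
Degree of combined leverage = contribution ÷ (EBIT − I) = $4,547,687.90 ÷ $2,258,769.90 = 2.0133.
EPS therefore changes by 2.0133 × (-24.8%) = -49.9%.

-49.9%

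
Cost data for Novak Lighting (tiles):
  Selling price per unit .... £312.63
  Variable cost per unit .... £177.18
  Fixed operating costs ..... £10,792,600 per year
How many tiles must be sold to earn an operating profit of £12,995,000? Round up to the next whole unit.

175,620 tiles

Each unit contributes £312.63 − £177.18 = £135.45.
Required volume = (fixed costs + target profit) ÷ CM = (£10,792,600 + £12,995,000) ÷ £135.45 = 175,619.05, so 175,620 tiles.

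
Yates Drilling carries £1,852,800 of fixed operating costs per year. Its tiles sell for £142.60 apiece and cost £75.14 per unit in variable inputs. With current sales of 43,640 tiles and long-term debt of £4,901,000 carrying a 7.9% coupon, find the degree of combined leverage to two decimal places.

4.18

Contribution at this volume is 43,640 × £67.46 = £2,943,954.40.
Operating income = contribution − fixed costs = £2,943,954.40 − £1,852,800 = £1,091,154.40. Interest = £387,179.00, so EBIT − I = £703,975.40.
Degree of total leverage = total CM / (EBIT − interest) = £2,943,954.40 / £703,975.40 = 4.1819.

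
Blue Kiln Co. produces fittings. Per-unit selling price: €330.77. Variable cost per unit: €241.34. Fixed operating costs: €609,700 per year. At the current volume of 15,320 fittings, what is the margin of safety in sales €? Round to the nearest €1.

€2,812,331

Contribution margin per unit = €330.77 − €241.34 = €89.43. Break-even units = €609,700 ÷ €89.43 = 6,817.62; break-even revenue = 6,817.62 × €330.77 = €2,255,065.07.
Current sales = 15,320 × €330.77 = €5,067,396.40.
Margin of safety = €5,067,396.40 − €2,255,065.07 = €2,812,331.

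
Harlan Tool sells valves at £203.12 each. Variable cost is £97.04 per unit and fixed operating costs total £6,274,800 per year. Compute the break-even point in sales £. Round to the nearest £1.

£12,014,870

Contribution margin per unit = £203.12 − £97.04 = £106.08, a CM ratio of £106.08 ÷ £203.12 = 0.5223.
Break-even sales = FC ÷ CM ratio = £6,274,800 × £203.12 / £106.08 = £12,014,870.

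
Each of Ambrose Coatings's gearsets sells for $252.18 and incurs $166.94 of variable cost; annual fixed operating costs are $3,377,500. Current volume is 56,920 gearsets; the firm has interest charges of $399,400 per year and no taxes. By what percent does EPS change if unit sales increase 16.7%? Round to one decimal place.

+75.4%

Contribution at this volume is 56,920 × $85.24 = $4,851,860.80.
Subtracting fixed costs: EBIT = $4,851,860.80 − $3,377,500 = $1,474,360.80.
After interest of $399,400.00, pre-tax earnings = $1,074,960.80.
Degree of combined leverage = contribution ÷ (EBIT − I) = $4,851,860.80 ÷ $1,074,960.80 = 4.5135.
%ΔEPS = DCL × %ΔSales = 4.5135 × +16.7% = +75.4%.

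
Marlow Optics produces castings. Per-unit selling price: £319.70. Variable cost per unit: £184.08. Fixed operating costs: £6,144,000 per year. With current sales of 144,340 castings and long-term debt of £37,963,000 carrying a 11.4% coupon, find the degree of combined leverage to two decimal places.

At 144,340 units, contribution = 144,340 × £135.62 = £19,575,390.80.
Operating income = contribution − fixed costs = £19,575,390.80 − £6,144,000 = £13,431,390.80. Interest = £4,327,782.00, so EBIT − I = £9,103,608.80.
Degree of total leverage = total CM / (EBIT − interest) = £19,575,390.80 / £9,103,608.80 = 2.1503.

2.15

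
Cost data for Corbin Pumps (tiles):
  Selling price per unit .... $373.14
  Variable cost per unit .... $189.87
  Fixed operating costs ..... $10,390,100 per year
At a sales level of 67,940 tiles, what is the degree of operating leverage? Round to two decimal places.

Total contribution margin = 67,940 × $183.27 = $12,451,363.80.
Subtracting fixed costs: EBIT = $12,451,363.80 − $10,390,100 = $2,061,263.80.
So DOL = total CM / EBIT = $12,451,363.80 / $2,061,263.80 = 6.0406.

6.04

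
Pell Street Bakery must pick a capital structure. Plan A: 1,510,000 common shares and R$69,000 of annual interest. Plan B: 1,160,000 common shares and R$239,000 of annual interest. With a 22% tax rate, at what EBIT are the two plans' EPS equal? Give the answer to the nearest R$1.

Set EPS_A = EPS_B: (EBIT − R$69,000)(1 − 0.22) ÷ 1,510,000 = (EBIT − R$239,000)(1 − 0.22) ÷ 1,160,000.
Cancelling (1 − t) and cross-multiplying: 1,160,000·(EBIT − 69,000) = 1,510,000·(EBIT − 239,000).
EBIT × (1,510,000 − 1,160,000) = 239,000 × 1,510,000 − 69,000 × 1,160,000 = 280,850,000,000, so EBIT = 280,850,000,000 ÷ 350,000 = 802,428.57.

R$802,429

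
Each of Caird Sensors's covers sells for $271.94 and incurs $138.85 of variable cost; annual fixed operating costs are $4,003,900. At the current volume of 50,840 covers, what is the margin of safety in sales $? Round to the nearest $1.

$5,644,345

Each unit contributes $271.94 − $138.85 = $133.09. Break-even units = $4,003,900 ÷ $133.09 = 30,084.15; break-even revenue = 30,084.15 × $271.94 = $8,181,084.72.
Current sales = 50,840 × $271.94 = $13,825,429.60.
Margin of safety = $13,825,429.60 − $8,181,084.72 = $5,644,345.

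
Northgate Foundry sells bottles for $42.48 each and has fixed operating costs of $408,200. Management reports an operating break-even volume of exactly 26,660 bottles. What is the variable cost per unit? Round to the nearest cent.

Contribution per unit must be FC / Q = $408,200 / 26,660 = $15.3113.
Hence VC = price − CM = $42.48 − $15.3113 = $27.17.

$27.17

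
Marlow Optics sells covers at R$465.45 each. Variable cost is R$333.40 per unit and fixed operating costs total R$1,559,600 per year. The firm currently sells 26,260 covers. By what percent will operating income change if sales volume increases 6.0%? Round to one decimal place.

+10.9%

Contribution at this volume is 26,260 × R$132.05 = R$3,467,633.00.
EBIT = R$3,467,633.00 − R$1,559,600 = R$1,908,033.00.
DOL = contribution ÷ EBIT = R$3,467,633.00 ÷ R$1,908,033.00 = 1.8174.
So EBIT moves 1.8174 × (+6.0%) = +10.9%.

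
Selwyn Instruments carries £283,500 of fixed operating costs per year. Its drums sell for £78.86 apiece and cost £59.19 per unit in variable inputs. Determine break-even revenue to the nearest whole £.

£1,136,594

Contribution margin per unit = £78.86 − £59.19 = £19.67, a CM ratio of £19.67 ÷ £78.86 = 0.2494.
Break-even revenue = fixed costs × price ÷ CM = £283,500 × £78.86 ÷ £19.67 = £1,136,594.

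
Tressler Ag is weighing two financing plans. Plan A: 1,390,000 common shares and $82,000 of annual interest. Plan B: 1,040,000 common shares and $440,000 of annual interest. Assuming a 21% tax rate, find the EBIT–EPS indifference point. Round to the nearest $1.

At indifference, (EBIT − 82,000)(1 − t)/1,390,000 = (EBIT − 440,000)(1 − t)/1,040,000.
Cancelling (1 − t) and cross-multiplying: 1,040,000·(EBIT − 82,000) = 1,390,000·(EBIT − 440,000).
EBIT × (1,390,000 − 1,040,000) = 440,000 × 1,390,000 − 82,000 × 1,040,000 = 526,320,000,000, so EBIT = 526,320,000,000 ÷ 350,000 = 1,503,771.43.

$1,503,771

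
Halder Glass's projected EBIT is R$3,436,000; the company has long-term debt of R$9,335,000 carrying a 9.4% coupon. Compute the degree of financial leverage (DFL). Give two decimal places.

Interest = R$877,490.00.
DFL = EBIT ÷ (EBIT − I) = R$3,436,000 ÷ (R$3,436,000 − R$877,490.00) = R$3,436,000 ÷ R$2,558,510.00 = 1.3430.

1.34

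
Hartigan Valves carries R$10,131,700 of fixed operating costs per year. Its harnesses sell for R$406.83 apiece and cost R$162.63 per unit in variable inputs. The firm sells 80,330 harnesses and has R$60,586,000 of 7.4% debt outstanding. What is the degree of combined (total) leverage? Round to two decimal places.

At 80,330 units, contribution = 80,330 × R$244.20 = R$19,616,586.00.
Subtracting fixed costs: EBIT = R$19,616,586.00 − R$10,131,700 = R$9,484,886.00. Interest = R$4,483,364.00, so EBIT − I = R$5,001,522.00.
Degree of total leverage = total CM / (EBIT − interest) = R$19,616,586.00 / R$5,001,522.00 = 3.9221.

3.92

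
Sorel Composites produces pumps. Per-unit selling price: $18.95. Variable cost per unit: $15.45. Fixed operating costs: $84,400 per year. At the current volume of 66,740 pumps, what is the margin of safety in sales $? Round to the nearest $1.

$807,757

Unit CM = price − variable cost = $18.95 − $15.45 = $3.50. Break-even units = $84,400 ÷ $3.50 = 24,114.29; break-even revenue = 24,114.29 × $18.95 = $456,965.71.
Actual sales revenue = 66,740 × $18.95 = $1,264,723.00.
Margin of safety = $1,264,723.00 − $456,965.71 = $807,757.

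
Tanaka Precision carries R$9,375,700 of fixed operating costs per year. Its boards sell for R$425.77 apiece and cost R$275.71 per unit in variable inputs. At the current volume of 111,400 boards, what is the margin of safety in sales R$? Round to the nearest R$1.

Unit CM = price − variable cost = R$425.77 − R$275.71 = R$150.06. Break-even units = R$9,375,700 ÷ R$150.06 = 62,479.67; break-even revenue = 62,479.67 × R$425.77 = R$26,601,971.14.
Actual sales revenue = 111,400 × R$425.77 = R$47,430,778.00.
Margin of safety = R$47,430,778.00 − R$26,601,971.14 = R$20,828,807.

R$20,828,807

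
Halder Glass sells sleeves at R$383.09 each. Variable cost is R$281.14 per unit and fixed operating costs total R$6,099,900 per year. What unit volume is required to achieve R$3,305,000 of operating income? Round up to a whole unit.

92,251 sleeves

Each unit contributes R$383.09 − R$281.14 = R$101.95.
Required volume = (fixed costs + target profit) ÷ CM = (R$6,099,900 + R$3,305,000) ÷ R$101.95 = 92,250.12, so 92,251 sleeves.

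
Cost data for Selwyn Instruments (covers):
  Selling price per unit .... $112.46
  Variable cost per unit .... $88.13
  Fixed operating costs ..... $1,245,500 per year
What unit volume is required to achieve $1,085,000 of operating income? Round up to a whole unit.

Unit CM = price − variable cost = $112.46 − $88.13 = $24.33.
Units = (FC + target) / CM = ($1,245,500 + $1,085,000) / $24.33 = 95,787.09, so 95,788 covers.

95,788 covers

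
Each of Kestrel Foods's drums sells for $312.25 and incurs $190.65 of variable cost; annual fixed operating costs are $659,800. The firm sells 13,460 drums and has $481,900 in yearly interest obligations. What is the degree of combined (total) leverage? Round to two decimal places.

At 13,460 units, contribution = 13,460 × $121.60 = $1,636,736.00.
EBIT = $1,636,736.00 − $659,800 = $976,936.00. Interest = $481,900.00.
DOL = $1,636,736.00 ÷ $976,936.00 = 1.6754; DFL = $976,936.00 ÷ $495,036.00 = 1.9735.
Combined leverage = 1.6754 × 1.9735 = 3.3064.

3.31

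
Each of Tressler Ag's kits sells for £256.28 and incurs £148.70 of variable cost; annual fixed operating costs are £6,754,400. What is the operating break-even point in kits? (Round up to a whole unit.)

62,785 kits

Contribution margin per unit = £256.28 − £148.70 = £107.58.
Break-even volume = fixed costs ÷ CM per unit = £6,754,400 ÷ £107.58 = 62,784.90, so 62,785 kits.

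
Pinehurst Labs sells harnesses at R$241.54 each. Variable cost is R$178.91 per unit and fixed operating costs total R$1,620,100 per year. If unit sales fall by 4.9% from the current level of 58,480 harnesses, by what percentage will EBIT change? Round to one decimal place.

-8.8%

Contribution at this volume is 58,480 × R$62.63 = R$3,662,602.40.
Subtracting fixed costs: EBIT = R$3,662,602.40 − R$1,620,100 = R$2,042,502.40.
So DOL = total CM / EBIT = R$3,662,602.40 / R$2,042,502.40 = 1.7932.
%ΔEBIT = DOL × %ΔSales = 1.7932 × -4.9% = -8.8%.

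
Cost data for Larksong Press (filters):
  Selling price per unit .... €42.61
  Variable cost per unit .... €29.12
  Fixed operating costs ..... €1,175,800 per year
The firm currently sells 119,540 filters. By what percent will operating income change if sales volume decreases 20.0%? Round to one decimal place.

-73.8%

Contribution at this volume is 119,540 × €13.49 = €1,612,594.60.
Operating income = contribution − fixed costs = €1,612,594.60 − €1,175,800 = €436,794.60.
DOL = contribution ÷ EBIT = €1,612,594.60 ÷ €436,794.60 = 3.6919.
%ΔEBIT = DOL × %ΔSales = 3.6919 × -20.0% = -73.8%.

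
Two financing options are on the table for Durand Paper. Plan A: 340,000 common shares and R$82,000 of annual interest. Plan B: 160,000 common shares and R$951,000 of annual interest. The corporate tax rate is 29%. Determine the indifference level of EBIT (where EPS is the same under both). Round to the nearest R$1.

At indifference, (EBIT − 82,000)(1 − t)/340,000 = (EBIT − 951,000)(1 − t)/160,000.
Cancelling (1 − t) and cross-multiplying: 160,000·(EBIT − 82,000) = 340,000·(EBIT − 951,000).
Solving, EBIT = (951,000·340,000 − 82,000·160,000) / (340,000 − 160,000) = 310,220,000,000 / 180,000 = 1,723,444.44.

R$1,723,444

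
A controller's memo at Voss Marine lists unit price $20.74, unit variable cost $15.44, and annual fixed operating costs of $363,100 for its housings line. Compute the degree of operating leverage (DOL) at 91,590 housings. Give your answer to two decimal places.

3.97

At 91,590 units, contribution = 91,590 × $5.30 = $485,427.00.
Operating income = contribution − fixed costs = $485,427.00 − $363,100 = $122,327.00.
DOL = contribution ÷ EBIT = $485,427.00 ÷ $122,327.00 = 3.9683.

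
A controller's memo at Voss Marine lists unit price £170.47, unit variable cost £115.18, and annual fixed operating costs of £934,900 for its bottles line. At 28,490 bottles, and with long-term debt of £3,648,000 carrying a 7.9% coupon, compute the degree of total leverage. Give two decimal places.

4.47

Total contribution margin = 28,490 × £55.29 = £1,575,212.10.
EBIT = £1,575,212.10 − £934,900 = £640,312.10. Interest = £288,192.00, so EBIT − I = £352,120.10.
Degree of total leverage = total CM / (EBIT − interest) = £1,575,212.10 / £352,120.10 = 4.4735.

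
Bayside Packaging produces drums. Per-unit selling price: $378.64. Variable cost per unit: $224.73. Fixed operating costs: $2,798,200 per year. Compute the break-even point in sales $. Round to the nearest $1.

$6,883,961

CM per unit = $378.64 − $224.73 = $153.91; CM ratio = $153.91 / $378.64 = 0.4065.
Break-even revenue = fixed costs × price ÷ CM = $2,798,200 × $378.64 ÷ $153.91 = $6,883,961.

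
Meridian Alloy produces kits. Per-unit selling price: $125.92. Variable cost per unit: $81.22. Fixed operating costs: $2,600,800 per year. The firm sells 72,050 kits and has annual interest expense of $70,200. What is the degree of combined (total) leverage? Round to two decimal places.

Contribution at this volume is 72,050 × $44.70 = $3,220,635.00.
EBIT = $3,220,635.00 − $2,600,800 = $619,835.00. Interest = $70,200.00, so EBIT − I = $549,635.00.
Degree of total leverage = total CM / (EBIT − interest) = $3,220,635.00 / $549,635.00 = 5.8596.

5.86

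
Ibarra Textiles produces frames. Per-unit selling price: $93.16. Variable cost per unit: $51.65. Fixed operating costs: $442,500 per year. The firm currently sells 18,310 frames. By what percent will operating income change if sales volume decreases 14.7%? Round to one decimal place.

Total contribution margin = 18,310 × $41.51 = $760,048.10.
EBIT = $760,048.10 − $442,500 = $317,548.10.
DOL = contribution ÷ EBIT = $760,048.10 ÷ $317,548.10 = 2.3935.
%ΔEBIT = DOL × %ΔSales = 2.3935 × -14.7% = -35.2%.

-35.2%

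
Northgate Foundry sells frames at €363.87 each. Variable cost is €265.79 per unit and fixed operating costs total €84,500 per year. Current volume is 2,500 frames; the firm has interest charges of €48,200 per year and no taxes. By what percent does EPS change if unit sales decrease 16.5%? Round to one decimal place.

-36.0%

Contribution at this volume is 2,500 × €98.08 = €245,200.00.
Subtracting fixed costs: EBIT = €245,200.00 − €84,500 = €160,700.00.
After interest of €48,200.00, pre-tax earnings = €112,500.00.
Degree of combined leverage = contribution ÷ (EBIT − I) = €245,200.00 ÷ €112,500.00 = 2.1796.
%ΔEPS = DCL × %ΔSales = 2.1796 × -16.5% = -36.0%.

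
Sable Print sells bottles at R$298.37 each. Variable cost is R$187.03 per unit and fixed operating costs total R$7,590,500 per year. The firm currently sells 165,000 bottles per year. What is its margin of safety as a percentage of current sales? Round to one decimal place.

Unit CM = price − variable cost = R$298.37 − R$187.03 = R$111.34. Break-even units = R$7,590,500 ÷ R$111.34 = 68,174.06; break-even revenue = 68,174.06 × R$298.37 = R$20,341,094.71.
Current sales = 165,000 × R$298.37 = R$49,231,050.00.
Margin of safety = (R$49,231,050.00 − R$20,341,094.71) ÷ R$49,231,050.00 = 58.7%.

58.7%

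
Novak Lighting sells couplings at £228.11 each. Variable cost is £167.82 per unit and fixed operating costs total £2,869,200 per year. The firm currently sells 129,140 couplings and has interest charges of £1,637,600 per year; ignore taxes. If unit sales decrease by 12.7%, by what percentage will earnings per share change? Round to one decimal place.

Total contribution margin = 129,140 × £60.29 = £7,785,850.60.
EBIT = £7,785,850.60 − £2,869,200 = £4,916,650.60.
After interest of £1,637,600.00, pre-tax earnings = £3,279,050.60.
DCL = total CM / (EBIT − I) = £7,785,850.60 / £3,279,050.60 = 2.3744.
%ΔEPS = DCL × %ΔSales = 2.3744 × -12.7% = -30.2%.

-30.2%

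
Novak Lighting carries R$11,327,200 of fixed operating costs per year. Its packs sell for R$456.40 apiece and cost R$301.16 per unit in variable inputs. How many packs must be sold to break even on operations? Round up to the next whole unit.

Unit CM = price − variable cost = R$456.40 − R$301.16 = R$155.24.
Break-even Q = R$11,327,200 / R$155.24 = 72,965.73 → 72,966 packs.

72,966 packs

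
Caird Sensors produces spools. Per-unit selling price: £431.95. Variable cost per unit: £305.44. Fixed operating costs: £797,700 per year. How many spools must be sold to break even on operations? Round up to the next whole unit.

6,306 spools

Contribution margin per unit = £431.95 − £305.44 = £126.51.
Break-even volume = fixed costs ÷ CM per unit = £797,700 ÷ £126.51 = 6,305.43, so 6,306 spools.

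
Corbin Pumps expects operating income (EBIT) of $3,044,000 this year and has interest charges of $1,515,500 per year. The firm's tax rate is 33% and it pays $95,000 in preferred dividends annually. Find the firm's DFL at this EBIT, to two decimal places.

Annual interest charges come to $1,515,500.00.
Pre-tax preferred-dividend burden = $95,000 ÷ (1 − 0.33) = $141,791.04.
DFL = EBIT ÷ [EBIT − I − D_p/(1−t)] = $3,044,000 ÷ [$3,044,000 − $1,515,500.00 − $141,791.04] = $3,044,000 ÷ $1,386,708.96 = 2.1951.

2.20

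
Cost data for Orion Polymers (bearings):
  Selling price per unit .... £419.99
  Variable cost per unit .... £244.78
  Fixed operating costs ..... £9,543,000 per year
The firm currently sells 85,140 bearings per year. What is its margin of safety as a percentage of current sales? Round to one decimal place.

Contribution margin per unit = £419.99 − £244.78 = £175.21. Break-even units = £9,543,000 ÷ £175.21 = 54,466.07; break-even revenue = 54,466.07 × £419.99 = £22,875,204.44.
Actual sales revenue = 85,140 × £419.99 = £35,757,948.60.
Margin of safety = (£35,757,948.60 − £22,875,204.44) ÷ £35,757,948.60 = 36.0%.

36.0%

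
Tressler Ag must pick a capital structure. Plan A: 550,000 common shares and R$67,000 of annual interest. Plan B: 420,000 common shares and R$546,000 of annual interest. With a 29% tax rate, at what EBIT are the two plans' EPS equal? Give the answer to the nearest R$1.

R$2,093,538

At indifference, (EBIT − 67,000)(1 − t)/550,000 = (EBIT − 546,000)(1 − t)/420,000.
Cancelling (1 − t) and cross-multiplying: 420,000·(EBIT − 67,000) = 550,000·(EBIT − 546,000).
Solving, EBIT = (546,000·550,000 − 67,000·420,000) / (550,000 − 420,000) = 272,160,000,000 / 130,000 = 2,093,538.46.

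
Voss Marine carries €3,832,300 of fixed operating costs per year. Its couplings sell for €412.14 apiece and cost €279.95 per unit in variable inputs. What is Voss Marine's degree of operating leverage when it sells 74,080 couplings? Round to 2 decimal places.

1.64

At 74,080 units, contribution = 74,080 × €132.19 = €9,792,635.20.
Operating income = contribution − fixed costs = €9,792,635.20 − €3,832,300 = €5,960,335.20.
Degree of operating leverage = €9,792,635.20 / €5,960,335.20 = 1.6430.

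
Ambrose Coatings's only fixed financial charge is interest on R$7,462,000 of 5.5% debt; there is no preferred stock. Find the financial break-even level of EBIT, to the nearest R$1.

R$410,410

Annual interest = 5.5% × R$7,462,000 = R$410,410.00.
With no preferred dividends, EPS = 0 when EBIT exactly covers interest, so the financial break-even EBIT is R$410,410.00.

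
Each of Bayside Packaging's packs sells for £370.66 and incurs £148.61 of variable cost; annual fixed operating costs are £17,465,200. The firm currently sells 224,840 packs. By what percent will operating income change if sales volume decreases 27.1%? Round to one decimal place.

Contribution at this volume is 224,840 × £222.05 = £49,925,722.00.
Operating income = contribution − fixed costs = £49,925,722.00 − £17,465,200 = £32,460,522.00.
So DOL = total CM / EBIT = £49,925,722.00 / £32,460,522.00 = 1.5380.
%ΔEBIT = DOL × %ΔSales = 1.5380 × -27.1% = -41.7%.

-41.7%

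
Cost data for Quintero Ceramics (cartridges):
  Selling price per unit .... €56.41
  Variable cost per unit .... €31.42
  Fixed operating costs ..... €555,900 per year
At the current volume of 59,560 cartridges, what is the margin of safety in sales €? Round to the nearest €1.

Each unit contributes €56.41 − €31.42 = €24.99. Break-even units = €555,900 ÷ €24.99 = 22,244.90; break-even revenue = 22,244.90 × €56.41 = €1,254,834.69.
Actual sales revenue = 59,560 × €56.41 = €3,359,779.60.
Margin of safety = €3,359,779.60 − €1,254,834.69 = €2,104,945.

€2,104,945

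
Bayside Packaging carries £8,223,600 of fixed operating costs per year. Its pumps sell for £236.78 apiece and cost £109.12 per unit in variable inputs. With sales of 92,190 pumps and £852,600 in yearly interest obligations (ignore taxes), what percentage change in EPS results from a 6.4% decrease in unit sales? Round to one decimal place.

-28.0%

Total contribution margin = 92,190 × £127.66 = £11,768,975.40.
Operating income = contribution − fixed costs = £11,768,975.40 − £8,223,600 = £3,545,375.40.
Interest = £852,600.00, so EBIT − I = £2,692,775.40.
Degree of combined leverage = contribution ÷ (EBIT − I) = £11,768,975.40 ÷ £2,692,775.40 = 4.3706.
%ΔEPS = DCL × %ΔSales = 4.3706 × -6.4% = -28.0%.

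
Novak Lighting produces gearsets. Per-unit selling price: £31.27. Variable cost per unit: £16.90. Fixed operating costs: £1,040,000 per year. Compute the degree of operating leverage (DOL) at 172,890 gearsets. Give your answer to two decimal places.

1.72

Total contribution margin = 172,890 × £14.37 = £2,484,429.30.
EBIT = £2,484,429.30 − £1,040,000 = £1,444,429.30.
Degree of operating leverage = £2,484,429.30 / £1,444,429.30 = 1.7200.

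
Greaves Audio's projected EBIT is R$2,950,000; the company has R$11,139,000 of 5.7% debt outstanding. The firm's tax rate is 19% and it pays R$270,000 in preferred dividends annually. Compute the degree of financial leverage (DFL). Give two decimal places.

Interest = R$634,923.00.
Preferred dividends grossed up pre-tax: R$270,000 / (1 − 0.19) = R$333,333.33.
DFL = EBIT ÷ [EBIT − I − D_p/(1−t)] = R$2,950,000 ÷ [R$2,950,000 − R$634,923.00 − R$333,333.33] = R$2,950,000 ÷ R$1,981,743.67 = 1.4886.

1.49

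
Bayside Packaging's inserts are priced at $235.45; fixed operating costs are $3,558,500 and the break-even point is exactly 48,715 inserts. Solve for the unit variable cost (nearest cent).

At break-even, FC = Q × (P − VC), so P − VC = $3,558,500 ÷ 48,715 = $73.0473.
Variable cost per unit = $235.45 − $73.0473 = $162.40.

$162.40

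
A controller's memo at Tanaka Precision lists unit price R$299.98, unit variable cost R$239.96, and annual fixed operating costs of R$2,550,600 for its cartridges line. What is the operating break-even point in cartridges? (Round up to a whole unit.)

42,496 cartridges

Unit CM = price − variable cost = R$299.98 − R$239.96 = R$60.02.
Units to break even: R$2,550,600 ÷ R$60.02 = 42,495.83, rounded up to 42,496.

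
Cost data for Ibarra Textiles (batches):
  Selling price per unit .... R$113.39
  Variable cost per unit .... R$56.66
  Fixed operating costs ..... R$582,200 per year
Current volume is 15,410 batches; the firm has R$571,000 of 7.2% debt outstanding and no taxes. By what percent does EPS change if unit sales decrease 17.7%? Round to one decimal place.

Total contribution margin = 15,410 × R$56.73 = R$874,209.30.
Operating income = contribution − fixed costs = R$874,209.30 − R$582,200 = R$292,009.30.
Interest = R$41,112.00, so EBIT − I = R$250,897.30.
DCL = total CM / (EBIT − I) = R$874,209.30 / R$250,897.30 = 3.4843.
%ΔEPS = DCL × %ΔSales = 3.4843 × -17.7% = -61.7%.

-61.7%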